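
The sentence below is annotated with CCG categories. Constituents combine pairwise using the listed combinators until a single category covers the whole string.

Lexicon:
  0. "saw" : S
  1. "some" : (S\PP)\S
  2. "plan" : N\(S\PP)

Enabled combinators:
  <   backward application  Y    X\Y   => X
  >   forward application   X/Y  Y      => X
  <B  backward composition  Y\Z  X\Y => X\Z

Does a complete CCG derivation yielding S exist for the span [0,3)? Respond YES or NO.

S (S\PP)\S N\(S\PP)
CKY chart[0,3] = {N}; S ∉ chart

NO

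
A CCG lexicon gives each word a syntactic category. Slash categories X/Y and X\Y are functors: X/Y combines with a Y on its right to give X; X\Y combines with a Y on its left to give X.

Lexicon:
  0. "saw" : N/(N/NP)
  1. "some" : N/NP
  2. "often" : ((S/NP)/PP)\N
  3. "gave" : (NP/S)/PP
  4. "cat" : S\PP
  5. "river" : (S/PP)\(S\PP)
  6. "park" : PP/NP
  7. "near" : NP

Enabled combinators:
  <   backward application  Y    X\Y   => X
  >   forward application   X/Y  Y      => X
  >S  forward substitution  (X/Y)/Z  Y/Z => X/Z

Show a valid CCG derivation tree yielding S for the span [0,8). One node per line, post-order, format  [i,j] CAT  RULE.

[0,8] S   >
  [0,6] S/PP   >S
    [0,3] (S/NP)/PP   <
      [0,2] N   >
        [0,1] "saw" : N/(N/NP)
        [1,2] "some" : N/NP
      [2,3] "often" : ((S/NP)/PP)\N
    [3,6] NP/PP   >S
      [3,4] "gave" : (NP/S)/PP
      [4,6] S/PP   <
        [4,5] "cat" : S\PP
        [5,6] "river" : (S/PP)\(S\PP)
  [6,8] PP   >
    [6,7] "park" : PP/NP
    [7,8] "near" : NP

[0,1] N/(N/NP)  lex  "saw"
[1,2] N/NP  lex  "some"
[0,2] N  >  k=1
[2,3] ((S/NP)/PP)\N  lex  "often"
[0,3] (S/NP)/PP  <  k=2
[3,4] (NP/S)/PP  lex  "gave"
[4,5] S\PP  lex  "cat"
[5,6] (S/PP)\(S\PP)  lex  "river"
[4,6] S/PP  <  k=5
[3,6] NP/PP  >S  k=4
[0,6] S/PP  >S  k=3
[6,7] PP/NP  lex  "park"
[7,8] NP  lex  "near"
[6,8] PP  >  k=7
[0,8] S  >  k=6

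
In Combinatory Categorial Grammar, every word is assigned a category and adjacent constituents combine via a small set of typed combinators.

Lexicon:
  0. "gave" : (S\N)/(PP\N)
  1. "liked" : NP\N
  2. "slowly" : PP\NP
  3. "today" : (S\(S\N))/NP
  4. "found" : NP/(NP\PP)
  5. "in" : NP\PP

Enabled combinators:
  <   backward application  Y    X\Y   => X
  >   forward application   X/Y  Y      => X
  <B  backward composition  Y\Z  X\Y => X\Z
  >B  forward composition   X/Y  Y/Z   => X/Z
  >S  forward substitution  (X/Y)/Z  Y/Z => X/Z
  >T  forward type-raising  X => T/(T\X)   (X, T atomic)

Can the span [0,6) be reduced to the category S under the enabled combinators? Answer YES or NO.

YES

[0,6] S   <
  [0,3] S\N   >
    [0,1] "gave" : (S\N)/(PP\N)
    [1,3] PP\N   <B
      [1,2] "liked" : NP\N
      [2,3] "slowly" : PP\NP
  [3,6] S\(S\N)   >
    [3,4] "today" : (S\(S\N))/NP
    [4,6] NP   >
      [4,5] "found" : NP/(NP\PP)
      [5,6] "in" : NP\PP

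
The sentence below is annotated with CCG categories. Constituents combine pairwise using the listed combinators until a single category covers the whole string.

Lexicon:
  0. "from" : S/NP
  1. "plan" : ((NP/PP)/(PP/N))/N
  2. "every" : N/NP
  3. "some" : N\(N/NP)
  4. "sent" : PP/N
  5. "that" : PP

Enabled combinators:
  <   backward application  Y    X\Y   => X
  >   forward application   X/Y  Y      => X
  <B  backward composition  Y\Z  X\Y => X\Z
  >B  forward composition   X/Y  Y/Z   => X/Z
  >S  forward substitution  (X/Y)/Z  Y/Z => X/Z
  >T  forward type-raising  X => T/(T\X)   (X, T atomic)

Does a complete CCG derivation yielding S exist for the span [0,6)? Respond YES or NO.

[0,6] S   >
  [0,1] "from" : S/NP
  [1,6] NP   >
    [1,5] NP/PP   >
      [1,4] (NP/PP)/(PP/N)   >
        [1,2] "plan" : ((NP/PP)/(PP/N))/N
        [2,4] N   <
          [2,3] "every" : N/NP
          [3,4] "some" : N\(N/NP)
      [4,5] "sent" : PP/N
    [5,6] "that" : PP

YES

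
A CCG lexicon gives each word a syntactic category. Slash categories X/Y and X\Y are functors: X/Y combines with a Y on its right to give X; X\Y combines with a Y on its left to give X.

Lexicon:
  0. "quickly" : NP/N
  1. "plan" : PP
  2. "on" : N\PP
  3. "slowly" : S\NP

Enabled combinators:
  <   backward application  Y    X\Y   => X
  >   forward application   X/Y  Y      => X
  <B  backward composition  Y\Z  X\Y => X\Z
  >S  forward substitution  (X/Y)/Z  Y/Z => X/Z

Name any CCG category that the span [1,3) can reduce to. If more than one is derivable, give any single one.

[0,4] S   <
  [0,3] NP   >
    [0,1] "quickly" : NP/N
    [1,3] N   <
      [1,2] "plan" : PP
      [2,3] "on" : N\PP
  [3,4] "slowly" : S\NP

N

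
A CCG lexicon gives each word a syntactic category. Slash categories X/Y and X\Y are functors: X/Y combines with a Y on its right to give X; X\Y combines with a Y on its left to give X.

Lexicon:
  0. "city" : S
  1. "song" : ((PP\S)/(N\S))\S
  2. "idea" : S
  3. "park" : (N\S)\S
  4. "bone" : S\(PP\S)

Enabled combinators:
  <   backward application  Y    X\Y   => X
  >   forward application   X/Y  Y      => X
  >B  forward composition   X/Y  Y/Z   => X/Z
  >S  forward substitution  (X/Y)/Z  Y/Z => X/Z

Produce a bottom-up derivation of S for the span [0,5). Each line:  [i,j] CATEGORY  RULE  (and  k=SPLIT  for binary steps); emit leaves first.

[0,5] S   <
  [0,4] PP\S   >
    [0,2] (PP\S)/(N\S)   <
      [0,1] "city" : S
      [1,2] "song" : ((PP\S)/(N\S))\S
    [2,4] N\S   <
      [2,3] "idea" : S
      [3,4] "park" : (N\S)\S
  [4,5] "bone" : S\(PP\S)

[0,1] S  lex  "city"
[1,2] ((PP\S)/(N\S))\S  lex  "song"
[0,2] (PP\S)/(N\S)  <  k=1
[2,3] S  lex  "idea"
[3,4] (N\S)\S  lex  "park"
[2,4] N\S  <  k=3
[0,4] PP\S  >  k=2
[4,5] S\(PP\S)  lex  "bone"
[0,5] S  <  k=4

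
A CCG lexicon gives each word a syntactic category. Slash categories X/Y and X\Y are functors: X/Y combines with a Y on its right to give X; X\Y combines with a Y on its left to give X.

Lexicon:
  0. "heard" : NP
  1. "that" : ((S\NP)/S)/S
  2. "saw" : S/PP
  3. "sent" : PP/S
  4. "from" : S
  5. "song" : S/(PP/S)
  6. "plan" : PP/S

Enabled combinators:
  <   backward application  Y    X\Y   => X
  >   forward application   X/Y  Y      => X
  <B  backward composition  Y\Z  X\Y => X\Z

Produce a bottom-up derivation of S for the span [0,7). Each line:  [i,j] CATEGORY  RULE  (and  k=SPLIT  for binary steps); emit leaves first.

[0,1] NP  lex  "heard"
[1,2] ((S\NP)/S)/S  lex  "that"
[2,3] S/PP  lex  "saw"
[3,4] PP/S  lex  "sent"
[4,5] S  lex  "from"
[3,5] PP  >  k=4
[2,5] S  >  k=3
[1,5] (S\NP)/S  >  k=2
[5,6] S/(PP/S)  lex  "song"
[6,7] PP/S  lex  "plan"
[5,7] S  >  k=6
[1,7] S\NP  >  k=5
[0,7] S  <  k=1

[0,7] S   <
  [0,1] "heard" : NP
  [1,7] S\NP   >
    [1,5] (S\NP)/S   >
      [1,2] "that" : ((S\NP)/S)/S
      [2,5] S   >
        [2,3] "saw" : S/PP
        [3,5] PP   >
          [3,4] "sent" : PP/S
          [4,5] "from" : S
    [5,7] S   >
      [5,6] "song" : S/(PP/S)
      [6,7] "plan" : PP/S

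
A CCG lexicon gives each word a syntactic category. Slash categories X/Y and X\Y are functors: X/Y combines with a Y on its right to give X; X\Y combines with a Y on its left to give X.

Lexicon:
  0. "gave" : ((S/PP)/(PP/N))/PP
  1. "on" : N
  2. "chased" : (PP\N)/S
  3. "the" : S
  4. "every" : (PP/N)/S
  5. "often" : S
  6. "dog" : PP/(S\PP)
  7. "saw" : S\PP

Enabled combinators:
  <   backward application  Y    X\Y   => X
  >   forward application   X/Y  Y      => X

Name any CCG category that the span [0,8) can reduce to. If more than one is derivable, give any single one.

[0,8] S   >
  [0,6] S/PP   >
    [0,4] (S/PP)/(PP/N)   >
      [0,1] "gave" : ((S/PP)/(PP/N))/PP
      [1,4] PP   <
        [1,2] "on" : N
        [2,4] PP\N   >
          [2,3] "chased" : (PP\N)/S
          [3,4] "the" : S
    [4,6] PP/N   >
      [4,5] "every" : (PP/N)/S
      [5,6] "often" : S
  [6,8] PP   >
    [6,7] "dog" : PP/(S\PP)
    [7,8] "saw" : S\PP

S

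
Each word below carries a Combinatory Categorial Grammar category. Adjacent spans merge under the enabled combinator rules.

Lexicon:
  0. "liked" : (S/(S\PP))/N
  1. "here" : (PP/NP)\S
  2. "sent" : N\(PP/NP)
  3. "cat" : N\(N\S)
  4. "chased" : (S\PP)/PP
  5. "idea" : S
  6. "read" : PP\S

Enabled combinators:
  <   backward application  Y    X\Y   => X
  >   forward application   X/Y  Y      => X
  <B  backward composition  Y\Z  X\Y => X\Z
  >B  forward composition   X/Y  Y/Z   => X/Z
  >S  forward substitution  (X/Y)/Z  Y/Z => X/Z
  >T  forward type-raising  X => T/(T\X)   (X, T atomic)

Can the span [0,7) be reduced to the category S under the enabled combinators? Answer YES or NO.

[0,7] S   >
  [0,4] S/(S\PP)   >
    [0,1] "liked" : (S/(S\PP))/N
    [1,4] N   <
      [1,3] N\S   <B
        [1,2] "here" : (PP/NP)\S
        [2,3] "sent" : N\(PP/NP)
      [3,4] "cat" : N\(N\S)
  [4,7] S\PP   >
    [4,5] "chased" : (S\PP)/PP
    [5,7] PP   >
      [5,6] PP/(PP\S)   >T
        [5,6] "idea" : S
      [6,7] "read" : PP\S

YES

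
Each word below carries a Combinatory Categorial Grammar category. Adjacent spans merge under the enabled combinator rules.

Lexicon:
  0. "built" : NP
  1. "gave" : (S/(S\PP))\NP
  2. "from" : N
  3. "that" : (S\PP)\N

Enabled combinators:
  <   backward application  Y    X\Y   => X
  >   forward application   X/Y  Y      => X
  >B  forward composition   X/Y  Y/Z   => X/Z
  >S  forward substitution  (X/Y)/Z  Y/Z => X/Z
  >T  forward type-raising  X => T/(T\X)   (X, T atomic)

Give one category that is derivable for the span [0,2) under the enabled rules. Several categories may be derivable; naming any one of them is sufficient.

[0,4] S   >
  [0,2] S/(S\PP)   <
    [0,1] "built" : NP
    [1,2] "gave" : (S/(S\PP))\NP
  [2,4] S\PP   <
    [2,3] "from" : N
    [3,4] "that" : (S\PP)\N

S/(S\PP)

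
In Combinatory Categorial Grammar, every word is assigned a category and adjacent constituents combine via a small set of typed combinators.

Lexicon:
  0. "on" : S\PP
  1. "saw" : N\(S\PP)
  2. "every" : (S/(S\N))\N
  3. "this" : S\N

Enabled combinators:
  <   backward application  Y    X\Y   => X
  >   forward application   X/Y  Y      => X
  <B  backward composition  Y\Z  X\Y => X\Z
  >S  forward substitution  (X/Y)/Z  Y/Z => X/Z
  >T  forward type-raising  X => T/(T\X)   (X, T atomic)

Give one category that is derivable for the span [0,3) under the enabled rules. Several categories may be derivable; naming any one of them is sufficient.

S/(S\N)

[0,4] S   >
  [0,3] S/(S\N)   <
    [0,2] N   <
      [0,1] "on" : S\PP
      [1,2] "saw" : N\(S\PP)
    [2,3] "every" : (S/(S\N))\N
  [3,4] "this" : S\N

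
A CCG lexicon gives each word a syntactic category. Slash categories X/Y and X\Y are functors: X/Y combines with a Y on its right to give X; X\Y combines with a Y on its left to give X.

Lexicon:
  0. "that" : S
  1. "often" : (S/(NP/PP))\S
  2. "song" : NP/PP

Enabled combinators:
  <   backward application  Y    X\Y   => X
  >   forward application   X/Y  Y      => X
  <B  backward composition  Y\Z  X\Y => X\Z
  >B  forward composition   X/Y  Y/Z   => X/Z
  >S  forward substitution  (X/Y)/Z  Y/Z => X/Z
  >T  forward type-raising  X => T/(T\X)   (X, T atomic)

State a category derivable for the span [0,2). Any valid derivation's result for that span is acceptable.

S/(NP/PP)

[0,3] S   >
  [0,2] S/(NP/PP)   <
    [0,1] "that" : S
    [1,2] "often" : (S/(NP/PP))\S
  [2,3] "song" : NP/PP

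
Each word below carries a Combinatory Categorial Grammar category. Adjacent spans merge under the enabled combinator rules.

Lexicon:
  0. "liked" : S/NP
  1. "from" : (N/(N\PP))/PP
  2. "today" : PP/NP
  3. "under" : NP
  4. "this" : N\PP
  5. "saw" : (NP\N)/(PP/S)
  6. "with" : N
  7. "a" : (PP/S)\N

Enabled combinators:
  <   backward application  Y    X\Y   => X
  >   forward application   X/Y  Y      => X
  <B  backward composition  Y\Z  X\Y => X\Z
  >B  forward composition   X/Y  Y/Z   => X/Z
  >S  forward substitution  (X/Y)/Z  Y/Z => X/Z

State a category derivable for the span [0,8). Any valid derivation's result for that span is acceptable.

[0,8] S   >
  [0,1] "liked" : S/NP
  [1,8] NP   <
    [1,5] N   >
      [1,4] N/(N\PP)   >
        [1,2] "from" : (N/(N\PP))/PP
        [2,4] PP   >
          [2,3] "today" : PP/NP
          [3,4] "under" : NP
      [4,5] "this" : N\PP
    [5,8] NP\N   >
      [5,6] "saw" : (NP\N)/(PP/S)
      [6,8] PP/S   <
        [6,7] "with" : N
        [7,8] "a" : (PP/S)\N

S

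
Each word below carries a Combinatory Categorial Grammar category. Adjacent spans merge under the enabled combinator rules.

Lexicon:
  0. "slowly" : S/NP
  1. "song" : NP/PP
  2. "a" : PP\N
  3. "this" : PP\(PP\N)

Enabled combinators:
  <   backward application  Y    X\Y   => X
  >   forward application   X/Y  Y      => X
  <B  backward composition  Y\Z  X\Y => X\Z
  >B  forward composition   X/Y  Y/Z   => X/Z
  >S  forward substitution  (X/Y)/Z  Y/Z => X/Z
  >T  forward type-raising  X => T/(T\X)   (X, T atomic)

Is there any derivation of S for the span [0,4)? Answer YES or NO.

YES

[0,4] S   >
  [0,1] "slowly" : S/NP
  [1,4] NP   >
    [1,2] "song" : NP/PP
    [2,4] PP   <
      [2,3] "a" : PP\N
      [3,4] "this" : PP\(PP\N)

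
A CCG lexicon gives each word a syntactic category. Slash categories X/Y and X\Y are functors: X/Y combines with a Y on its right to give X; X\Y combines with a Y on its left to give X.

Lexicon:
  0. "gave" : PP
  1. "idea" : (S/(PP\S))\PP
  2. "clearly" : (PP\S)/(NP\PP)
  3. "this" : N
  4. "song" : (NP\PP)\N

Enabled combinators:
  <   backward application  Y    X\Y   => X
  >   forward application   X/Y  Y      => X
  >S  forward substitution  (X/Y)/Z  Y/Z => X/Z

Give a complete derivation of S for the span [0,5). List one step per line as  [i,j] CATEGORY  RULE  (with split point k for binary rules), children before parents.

[0,1] PP  lex  "gave"
[1,2] (S/(PP\S))\PP  lex  "idea"
[0,2] S/(PP\S)  <  k=1
[2,3] (PP\S)/(NP\PP)  lex  "clearly"
[3,4] N  lex  "this"
[4,5] (NP\PP)\N  lex  "song"
[3,5] NP\PP  <  k=4
[2,5] PP\S  >  k=3
[0,5] S  >  k=2

[0,5] S   >
  [0,2] S/(PP\S)   <
    [0,1] "gave" : PP
    [1,2] "idea" : (S/(PP\S))\PP
  [2,5] PP\S   >
    [2,3] "clearly" : (PP\S)/(NP\PP)
    [3,5] NP\PP   <
      [3,4] "this" : N
      [4,5] "song" : (NP\PP)\N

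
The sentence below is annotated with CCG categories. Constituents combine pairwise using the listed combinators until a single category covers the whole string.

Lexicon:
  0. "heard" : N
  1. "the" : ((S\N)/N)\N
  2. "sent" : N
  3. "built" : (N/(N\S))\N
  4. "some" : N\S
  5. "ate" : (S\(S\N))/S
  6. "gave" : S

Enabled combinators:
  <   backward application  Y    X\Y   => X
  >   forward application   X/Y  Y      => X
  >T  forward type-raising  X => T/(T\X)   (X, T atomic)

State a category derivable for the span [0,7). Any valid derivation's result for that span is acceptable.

S

[0,7] S   <
  [0,5] S\N   >
    [0,2] (S\N)/N   <
      [0,1] "heard" : N
      [1,2] "the" : ((S\N)/N)\N
    [2,5] N   >
      [2,4] N/(N\S)   <
        [2,3] "sent" : N
        [3,4] "built" : (N/(N\S))\N
      [4,5] "some" : N\S
  [5,7] S\(S\N)   >
    [5,6] "ate" : (S\(S\N))/S
    [6,7] "gave" : S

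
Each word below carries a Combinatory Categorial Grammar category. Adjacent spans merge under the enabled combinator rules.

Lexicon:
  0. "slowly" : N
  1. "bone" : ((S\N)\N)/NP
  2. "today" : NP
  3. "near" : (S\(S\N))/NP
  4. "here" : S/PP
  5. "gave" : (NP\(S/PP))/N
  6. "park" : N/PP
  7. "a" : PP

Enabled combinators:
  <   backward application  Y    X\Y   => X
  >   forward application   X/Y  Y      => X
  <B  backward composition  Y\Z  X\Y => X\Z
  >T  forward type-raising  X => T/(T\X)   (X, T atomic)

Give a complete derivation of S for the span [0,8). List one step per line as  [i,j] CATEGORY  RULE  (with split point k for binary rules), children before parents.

[0,1] N  lex  "slowly"
[1,2] ((S\N)\N)/NP  lex  "bone"
[2,3] NP  lex  "today"
[1,3] (S\N)\N  >  k=2
[0,3] S\N  <  k=1
[3,4] (S\(S\N))/NP  lex  "near"
[4,5] S/PP  lex  "here"
[5,6] (NP\(S/PP))/N  lex  "gave"
[6,7] N/PP  lex  "park"
[7,8] PP  lex  "a"
[6,8] N  >  k=7
[5,8] NP\(S/PP)  >  k=6
[4,8] NP  <  k=5
[3,8] S\(S\N)  >  k=4
[0,8] S  <  k=3

[0,8] S   <
  [0,3] S\N   <
    [0,1] "slowly" : N
    [1,3] (S\N)\N   >
      [1,2] "bone" : ((S\N)\N)/NP
      [2,3] "today" : NP
  [3,8] S\(S\N)   >
    [3,4] "near" : (S\(S\N))/NP
    [4,8] NP   <
      [4,5] "here" : S/PP
      [5,8] NP\(S/PP)   >
        [5,6] "gave" : (NP\(S/PP))/N
        [6,8] N   >
          [6,7] "park" : N/PP
          [7,8] "a" : PP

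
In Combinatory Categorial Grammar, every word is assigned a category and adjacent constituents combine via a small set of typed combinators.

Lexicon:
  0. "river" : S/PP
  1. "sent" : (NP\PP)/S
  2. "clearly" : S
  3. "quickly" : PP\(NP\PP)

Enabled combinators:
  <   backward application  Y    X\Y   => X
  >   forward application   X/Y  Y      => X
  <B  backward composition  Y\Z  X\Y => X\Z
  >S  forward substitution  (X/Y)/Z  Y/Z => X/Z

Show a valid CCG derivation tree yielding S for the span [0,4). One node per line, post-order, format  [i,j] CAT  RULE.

[0,4] S   >
  [0,1] "river" : S/PP
  [1,4] PP   <
    [1,3] NP\PP   >
      [1,2] "sent" : (NP\PP)/S
      [2,3] "clearly" : S
    [3,4] "quickly" : PP\(NP\PP)

[0,1] S/PP  lex  "river"
[1,2] (NP\PP)/S  lex  "sent"
[2,3] S  lex  "clearly"
[1,3] NP\PP  >  k=2
[3,4] PP\(NP\PP)  lex  "quickly"
[1,4] PP  <  k=3
[0,4] S  >  k=1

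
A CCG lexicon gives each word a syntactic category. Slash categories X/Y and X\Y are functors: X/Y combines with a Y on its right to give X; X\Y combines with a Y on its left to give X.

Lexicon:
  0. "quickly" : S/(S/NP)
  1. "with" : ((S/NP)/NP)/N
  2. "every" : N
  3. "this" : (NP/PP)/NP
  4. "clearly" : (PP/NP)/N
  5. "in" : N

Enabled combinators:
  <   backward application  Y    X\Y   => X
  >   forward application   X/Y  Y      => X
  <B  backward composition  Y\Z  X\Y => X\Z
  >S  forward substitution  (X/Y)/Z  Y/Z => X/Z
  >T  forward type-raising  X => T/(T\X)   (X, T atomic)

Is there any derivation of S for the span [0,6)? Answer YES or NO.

YES

[0,6] S   >
  [0,1] "quickly" : S/(S/NP)
  [1,6] S/NP   >S
    [1,3] (S/NP)/NP   >
      [1,2] "with" : ((S/NP)/NP)/N
      [2,3] "every" : N
    [3,6] NP/NP   >S
      [3,4] "this" : (NP/PP)/NP
      [4,6] PP/NP   >
        [4,5] "clearly" : (PP/NP)/N
        [5,6] "in" : N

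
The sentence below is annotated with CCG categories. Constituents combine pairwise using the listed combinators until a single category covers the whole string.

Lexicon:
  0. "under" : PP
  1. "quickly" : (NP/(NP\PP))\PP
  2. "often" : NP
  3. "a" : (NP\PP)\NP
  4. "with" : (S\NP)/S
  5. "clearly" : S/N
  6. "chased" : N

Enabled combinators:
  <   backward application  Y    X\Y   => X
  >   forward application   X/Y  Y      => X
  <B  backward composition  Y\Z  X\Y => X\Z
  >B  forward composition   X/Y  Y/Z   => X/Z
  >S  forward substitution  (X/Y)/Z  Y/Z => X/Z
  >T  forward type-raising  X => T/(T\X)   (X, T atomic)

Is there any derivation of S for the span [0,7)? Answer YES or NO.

[0,7] S   <
  [0,4] NP   >
    [0,2] NP/(NP\PP)   <
      [0,1] "under" : PP
      [1,2] "quickly" : (NP/(NP\PP))\PP
    [2,4] NP\PP   <
      [2,3] "often" : NP
      [3,4] "a" : (NP\PP)\NP
  [4,7] S\NP   >
    [4,5] "with" : (S\NP)/S
    [5,7] S   >
      [5,6] "clearly" : S/N
      [6,7] "chased" : N

YES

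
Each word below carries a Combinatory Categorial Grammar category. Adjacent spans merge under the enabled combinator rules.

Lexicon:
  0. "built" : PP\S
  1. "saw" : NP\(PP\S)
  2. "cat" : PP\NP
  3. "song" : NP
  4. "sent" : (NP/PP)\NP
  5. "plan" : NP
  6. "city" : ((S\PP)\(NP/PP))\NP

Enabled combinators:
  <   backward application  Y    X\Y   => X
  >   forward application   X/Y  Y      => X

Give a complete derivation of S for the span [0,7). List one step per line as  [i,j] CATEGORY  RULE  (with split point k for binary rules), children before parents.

[0,7] S   <
  [0,3] PP   <
    [0,2] NP   <
      [0,1] "built" : PP\S
      [1,2] "saw" : NP\(PP\S)
    [2,3] "cat" : PP\NP
  [3,7] S\PP   <
    [3,5] NP/PP   <
      [3,4] "song" : NP
      [4,5] "sent" : (NP/PP)\NP
    [5,7] (S\PP)\(NP/PP)   <
      [5,6] "plan" : NP
      [6,7] "city" : ((S\PP)\(NP/PP))\NP

[0,1] PP\S  lex  "built"
[1,2] NP\(PP\S)  lex  "saw"
[0,2] NP  <  k=1
[2,3] PP\NP  lex  "cat"
[0,3] PP  <  k=2
[3,4] NP  lex  "song"
[4,5] (NP/PP)\NP  lex  "sent"
[3,5] NP/PP  <  k=4
[5,6] NP  lex  "plan"
[6,7] ((S\PP)\(NP/PP))\NP  lex  "city"
[5,7] (S\PP)\(NP/PP)  <  k=6
[3,7] S\PP  <  k=5
[0,7] S  <  k=3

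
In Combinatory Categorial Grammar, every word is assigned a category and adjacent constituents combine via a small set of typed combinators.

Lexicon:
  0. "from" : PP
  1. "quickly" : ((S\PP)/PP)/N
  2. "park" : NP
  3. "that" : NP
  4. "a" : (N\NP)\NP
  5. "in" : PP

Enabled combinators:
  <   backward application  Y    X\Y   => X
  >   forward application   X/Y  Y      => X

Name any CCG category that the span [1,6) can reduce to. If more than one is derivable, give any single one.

S\PP

[0,6] S   <
  [0,1] "from" : PP
  [1,6] S\PP   >
    [1,5] (S\PP)/PP   >
      [1,2] "quickly" : ((S\PP)/PP)/N
      [2,5] N   <
        [2,3] "park" : NP
        [3,5] N\NP   <
          [3,4] "that" : NP
          [4,5] "a" : (N\NP)\NP
    [5,6] "in" : PP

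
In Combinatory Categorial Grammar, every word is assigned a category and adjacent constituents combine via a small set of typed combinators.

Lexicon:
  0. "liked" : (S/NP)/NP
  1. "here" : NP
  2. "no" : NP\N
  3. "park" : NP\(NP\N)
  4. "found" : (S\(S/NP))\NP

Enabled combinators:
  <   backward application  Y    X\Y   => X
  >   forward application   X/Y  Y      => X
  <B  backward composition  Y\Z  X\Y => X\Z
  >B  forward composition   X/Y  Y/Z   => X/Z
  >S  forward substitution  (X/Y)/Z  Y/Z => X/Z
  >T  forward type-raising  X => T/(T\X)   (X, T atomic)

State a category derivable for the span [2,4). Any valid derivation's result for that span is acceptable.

NP

[0,5] S   <
  [0,2] S/NP   >
    [0,1] "liked" : (S/NP)/NP
    [1,2] "here" : NP
  [2,5] S\(S/NP)   <
    [2,4] NP   <
      [2,3] "no" : NP\N
      [3,4] "park" : NP\(NP\N)
    [4,5] "found" : (S\(S/NP))\NP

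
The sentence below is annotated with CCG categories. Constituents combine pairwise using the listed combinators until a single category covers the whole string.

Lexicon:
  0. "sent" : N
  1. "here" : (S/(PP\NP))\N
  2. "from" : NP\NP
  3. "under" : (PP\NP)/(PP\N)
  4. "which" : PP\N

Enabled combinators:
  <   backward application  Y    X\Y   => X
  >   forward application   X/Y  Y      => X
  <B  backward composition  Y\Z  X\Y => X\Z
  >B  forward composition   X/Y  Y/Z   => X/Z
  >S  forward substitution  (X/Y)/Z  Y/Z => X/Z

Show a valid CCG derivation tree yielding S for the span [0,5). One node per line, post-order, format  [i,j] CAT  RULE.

[0,5] S   >
  [0,2] S/(PP\NP)   <
    [0,1] "sent" : N
    [1,2] "here" : (S/(PP\NP))\N
  [2,5] PP\NP   <B
    [2,3] "from" : NP\NP
    [3,5] PP\NP   >
      [3,4] "under" : (PP\NP)/(PP\N)
      [4,5] "which" : PP\N

[0,1] N  lex  "sent"
[1,2] (S/(PP\NP))\N  lex  "here"
[0,2] S/(PP\NP)  <  k=1
[2,3] NP\NP  lex  "from"
[3,4] (PP\NP)/(PP\N)  lex  "under"
[4,5] PP\N  lex  "which"
[3,5] PP\NP  >  k=4
[2,5] PP\NP  <B  k=3
[0,5] S  >  k=2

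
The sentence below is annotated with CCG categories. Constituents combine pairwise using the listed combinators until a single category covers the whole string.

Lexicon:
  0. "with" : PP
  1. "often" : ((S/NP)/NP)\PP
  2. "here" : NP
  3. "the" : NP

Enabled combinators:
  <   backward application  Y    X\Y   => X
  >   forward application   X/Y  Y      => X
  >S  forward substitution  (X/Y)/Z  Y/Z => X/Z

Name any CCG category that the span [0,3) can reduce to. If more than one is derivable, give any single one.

[0,4] S   >
  [0,3] S/NP   >
    [0,2] (S/NP)/NP   <
      [0,1] "with" : PP
      [1,2] "often" : ((S/NP)/NP)\PP
    [2,3] "here" : NP
  [3,4] "the" : NP

S/NP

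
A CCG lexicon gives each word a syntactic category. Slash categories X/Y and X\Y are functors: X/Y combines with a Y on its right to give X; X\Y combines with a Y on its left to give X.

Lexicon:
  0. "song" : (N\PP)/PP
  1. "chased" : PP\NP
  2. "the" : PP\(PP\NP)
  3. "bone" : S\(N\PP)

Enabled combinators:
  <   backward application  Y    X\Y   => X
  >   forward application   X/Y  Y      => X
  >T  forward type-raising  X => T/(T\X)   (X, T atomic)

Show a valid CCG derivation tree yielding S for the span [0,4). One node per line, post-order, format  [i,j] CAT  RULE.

[0,1] (N\PP)/PP  lex  "song"
[1,2] PP\NP  lex  "chased"
[2,3] PP\(PP\NP)  lex  "the"
[1,3] PP  <  k=2
[0,3] N\PP  >  k=1
[3,4] S\(N\PP)  lex  "bone"
[0,4] S  <  k=3

[0,4] S   <
  [0,3] N\PP   >
    [0,1] "song" : (N\PP)/PP
    [1,3] PP   <
      [1,2] "chased" : PP\NP
      [2,3] "the" : PP\(PP\NP)
  [3,4] "bone" : S\(N\PP)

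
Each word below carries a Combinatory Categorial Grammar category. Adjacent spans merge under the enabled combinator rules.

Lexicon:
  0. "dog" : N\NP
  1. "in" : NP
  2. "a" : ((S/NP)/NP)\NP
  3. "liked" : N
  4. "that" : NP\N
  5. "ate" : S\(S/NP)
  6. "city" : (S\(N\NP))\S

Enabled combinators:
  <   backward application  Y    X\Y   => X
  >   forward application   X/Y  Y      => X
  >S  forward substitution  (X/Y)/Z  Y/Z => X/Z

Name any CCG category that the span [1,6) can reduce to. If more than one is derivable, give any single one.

[0,7] S   <
  [0,1] "dog" : N\NP
  [1,7] S\(N\NP)   <
    [1,6] S   <
      [1,5] S/NP   >
        [1,3] (S/NP)/NP   <
          [1,2] "in" : NP
          [2,3] "a" : ((S/NP)/NP)\NP
        [3,5] NP   <
          [3,4] "liked" : N
          [4,5] "that" : NP\N
      [5,6] "ate" : S\(S/NP)
    [6,7] "city" : (S\(N\NP))\S

S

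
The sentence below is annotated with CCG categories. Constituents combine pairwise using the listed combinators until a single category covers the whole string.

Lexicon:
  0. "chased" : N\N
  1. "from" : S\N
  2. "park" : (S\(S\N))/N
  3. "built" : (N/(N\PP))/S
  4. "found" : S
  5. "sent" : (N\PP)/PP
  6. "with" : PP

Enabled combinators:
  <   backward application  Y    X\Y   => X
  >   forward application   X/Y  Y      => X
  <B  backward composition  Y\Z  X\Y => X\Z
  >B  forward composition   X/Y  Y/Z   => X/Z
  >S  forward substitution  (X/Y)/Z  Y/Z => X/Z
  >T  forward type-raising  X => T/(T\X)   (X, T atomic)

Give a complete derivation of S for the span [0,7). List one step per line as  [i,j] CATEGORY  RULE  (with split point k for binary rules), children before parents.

[0,1] N\N  lex  "chased"
[1,2] S\N  lex  "from"
[0,2] S\N  <B  k=1
[2,3] (S\(S\N))/N  lex  "park"
[3,4] (N/(N\PP))/S  lex  "built"
[4,5] S  lex  "found"
[3,5] N/(N\PP)  >  k=4
[5,6] (N\PP)/PP  lex  "sent"
[6,7] PP  lex  "with"
[5,7] N\PP  >  k=6
[3,7] N  >  k=5
[2,7] S\(S\N)  >  k=3
[0,7] S  <  k=2

[0,7] S   <
  [0,2] S\N   <B
    [0,1] "chased" : N\N
    [1,2] "from" : S\N
  [2,7] S\(S\N)   >
    [2,3] "park" : (S\(S\N))/N
    [3,7] N   >
      [3,5] N/(N\PP)   >
        [3,4] "built" : (N/(N\PP))/S
        [4,5] "found" : S
      [5,7] N\PP   >
        [5,6] "sent" : (N\PP)/PP
        [6,7] "with" : PP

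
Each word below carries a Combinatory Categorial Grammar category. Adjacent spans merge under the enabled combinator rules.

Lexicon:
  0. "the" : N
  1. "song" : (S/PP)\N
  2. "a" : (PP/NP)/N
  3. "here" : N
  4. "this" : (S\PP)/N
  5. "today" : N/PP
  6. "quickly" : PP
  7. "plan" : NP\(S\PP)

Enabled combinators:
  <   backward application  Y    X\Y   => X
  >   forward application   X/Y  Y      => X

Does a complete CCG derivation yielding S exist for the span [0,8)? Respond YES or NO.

[0,8] S   >
  [0,2] S/PP   <
    [0,1] "the" : N
    [1,2] "song" : (S/PP)\N
  [2,8] PP   >
    [2,4] PP/NP   >
      [2,3] "a" : (PP/NP)/N
      [3,4] "here" : N
    [4,8] NP   <
      [4,7] S\PP   >
        [4,5] "this" : (S\PP)/N
        [5,7] N   >
          [5,6] "today" : N/PP
          [6,7] "quickly" : PP
      [7,8] "plan" : NP\(S\PP)

YES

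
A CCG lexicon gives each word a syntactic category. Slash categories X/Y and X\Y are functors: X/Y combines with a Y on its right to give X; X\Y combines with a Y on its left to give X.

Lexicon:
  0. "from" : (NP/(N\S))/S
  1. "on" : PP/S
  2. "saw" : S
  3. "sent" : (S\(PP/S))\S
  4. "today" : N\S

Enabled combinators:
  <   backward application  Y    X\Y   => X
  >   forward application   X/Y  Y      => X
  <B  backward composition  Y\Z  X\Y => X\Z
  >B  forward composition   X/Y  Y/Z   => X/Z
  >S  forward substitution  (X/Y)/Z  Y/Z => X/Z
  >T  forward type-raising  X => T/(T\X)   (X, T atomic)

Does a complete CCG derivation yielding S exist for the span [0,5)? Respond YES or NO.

NO

(NP/(N\S))/S PP/S S (S\(PP/S))\S N\S
CKY chart[0,5] = {(NP/(N\S))/(S\N), N/(N\NP), NP, NP/(NP\NP), PP/(PP\NP), S/(S\NP)}; S ∉ chart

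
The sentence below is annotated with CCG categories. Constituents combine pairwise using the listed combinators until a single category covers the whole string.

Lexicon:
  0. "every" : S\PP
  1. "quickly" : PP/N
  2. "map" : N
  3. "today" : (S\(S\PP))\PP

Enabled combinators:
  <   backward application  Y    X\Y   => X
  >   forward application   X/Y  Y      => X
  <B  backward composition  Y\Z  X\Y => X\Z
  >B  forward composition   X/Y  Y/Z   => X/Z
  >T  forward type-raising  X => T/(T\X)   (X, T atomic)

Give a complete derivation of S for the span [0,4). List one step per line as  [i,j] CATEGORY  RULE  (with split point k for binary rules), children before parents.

[0,1] S\PP  lex  "every"
[1,2] PP/N  lex  "quickly"
[2,3] N  lex  "map"
[1,3] PP  >  k=2
[3,4] (S\(S\PP))\PP  lex  "today"
[1,4] S\(S\PP)  <  k=3
[0,4] S  <  k=1

[0,4] S   <
  [0,1] "every" : S\PP
  [1,4] S\(S\PP)   <
    [1,3] PP   >
      [1,2] "quickly" : PP/N
      [2,3] "map" : N
    [3,4] "today" : (S\(S\PP))\PP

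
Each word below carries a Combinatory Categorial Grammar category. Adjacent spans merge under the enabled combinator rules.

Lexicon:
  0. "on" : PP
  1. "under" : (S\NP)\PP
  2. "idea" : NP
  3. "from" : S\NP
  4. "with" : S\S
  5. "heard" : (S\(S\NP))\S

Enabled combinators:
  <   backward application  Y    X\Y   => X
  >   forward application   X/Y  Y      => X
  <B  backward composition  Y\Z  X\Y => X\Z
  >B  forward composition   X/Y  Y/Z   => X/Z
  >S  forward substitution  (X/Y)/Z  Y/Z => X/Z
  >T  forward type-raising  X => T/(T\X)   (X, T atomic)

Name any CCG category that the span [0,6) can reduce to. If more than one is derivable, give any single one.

S

[0,6] S   <
  [0,2] S\NP   <
    [0,1] "on" : PP
    [1,2] "under" : (S\NP)\PP
  [2,6] S\(S\NP)   <
    [2,5] S   <
      [2,3] "idea" : NP
      [3,5] S\NP   <B
        [3,4] "from" : S\NP
        [4,5] "with" : S\S
    [5,6] "heard" : (S\(S\NP))\S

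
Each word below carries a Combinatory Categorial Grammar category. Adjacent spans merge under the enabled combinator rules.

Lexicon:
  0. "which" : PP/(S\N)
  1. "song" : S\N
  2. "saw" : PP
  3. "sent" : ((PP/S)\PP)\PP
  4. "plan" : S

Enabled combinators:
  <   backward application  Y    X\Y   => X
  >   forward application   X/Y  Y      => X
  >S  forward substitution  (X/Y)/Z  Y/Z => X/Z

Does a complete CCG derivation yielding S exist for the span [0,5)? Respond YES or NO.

NO

PP/(S\N) S\N PP ((PP/S)\PP)\PP S
CKY chart[0,5] = {PP}; S ∉ chart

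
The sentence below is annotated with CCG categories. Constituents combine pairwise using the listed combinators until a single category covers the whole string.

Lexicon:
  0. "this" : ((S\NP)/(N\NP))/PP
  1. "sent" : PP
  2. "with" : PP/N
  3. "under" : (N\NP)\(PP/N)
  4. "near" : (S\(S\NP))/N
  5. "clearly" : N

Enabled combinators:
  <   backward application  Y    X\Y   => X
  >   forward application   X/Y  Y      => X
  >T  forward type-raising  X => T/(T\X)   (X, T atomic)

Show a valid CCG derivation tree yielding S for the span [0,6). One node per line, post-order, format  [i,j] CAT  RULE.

[0,6] S   <
  [0,4] S\NP   >
    [0,2] (S\NP)/(N\NP)   >
      [0,1] "this" : ((S\NP)/(N\NP))/PP
      [1,2] "sent" : PP
    [2,4] N\NP   <
      [2,3] "with" : PP/N
      [3,4] "under" : (N\NP)\(PP/N)
  [4,6] S\(S\NP)   >
    [4,5] "near" : (S\(S\NP))/N
    [5,6] "clearly" : N

[0,1] ((S\NP)/(N\NP))/PP  lex  "this"
[1,2] PP  lex  "sent"
[0,2] (S\NP)/(N\NP)  >  k=1
[2,3] PP/N  lex  "with"
[3,4] (N\NP)\(PP/N)  lex  "under"
[2,4] N\NP  <  k=3
[0,4] S\NP  >  k=2
[4,5] (S\(S\NP))/N  lex  "near"
[5,6] N  lex  "clearly"
[4,6] S\(S\NP)  >  k=5
[0,6] S  <  k=4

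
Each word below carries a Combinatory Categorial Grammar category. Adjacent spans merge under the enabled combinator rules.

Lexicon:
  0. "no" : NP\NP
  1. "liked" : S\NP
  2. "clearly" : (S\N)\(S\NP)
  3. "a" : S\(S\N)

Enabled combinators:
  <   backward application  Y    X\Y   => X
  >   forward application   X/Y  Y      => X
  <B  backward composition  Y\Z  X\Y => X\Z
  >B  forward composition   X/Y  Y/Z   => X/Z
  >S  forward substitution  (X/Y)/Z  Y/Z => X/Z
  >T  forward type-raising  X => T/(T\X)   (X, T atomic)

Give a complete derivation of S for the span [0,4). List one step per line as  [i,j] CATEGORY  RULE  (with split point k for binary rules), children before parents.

[0,1] NP\NP  lex  "no"
[1,2] S\NP  lex  "liked"
[0,2] S\NP  <B  k=1
[2,3] (S\N)\(S\NP)  lex  "clearly"
[0,3] S\N  <  k=2
[3,4] S\(S\N)  lex  "a"
[0,4] S  <  k=3

[0,4] S   <
  [0,3] S\N   <
    [0,2] S\NP   <B
      [0,1] "no" : NP\NP
      [1,2] "liked" : S\NP
    [2,3] "clearly" : (S\N)\(S\NP)
  [3,4] "a" : S\(S\N)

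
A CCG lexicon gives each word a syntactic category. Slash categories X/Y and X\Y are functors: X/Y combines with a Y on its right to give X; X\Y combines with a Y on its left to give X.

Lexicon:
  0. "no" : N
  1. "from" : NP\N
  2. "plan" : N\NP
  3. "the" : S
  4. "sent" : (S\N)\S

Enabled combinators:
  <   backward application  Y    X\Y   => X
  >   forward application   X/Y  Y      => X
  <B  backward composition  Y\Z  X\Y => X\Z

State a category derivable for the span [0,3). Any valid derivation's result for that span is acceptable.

N

[0,5] S   <
  [0,3] N   <
    [0,2] NP   <
      [0,1] "no" : N
      [1,2] "from" : NP\N
    [2,3] "plan" : N\NP
  [3,5] S\N   <
    [3,4] "the" : S
    [4,5] "sent" : (S\N)\S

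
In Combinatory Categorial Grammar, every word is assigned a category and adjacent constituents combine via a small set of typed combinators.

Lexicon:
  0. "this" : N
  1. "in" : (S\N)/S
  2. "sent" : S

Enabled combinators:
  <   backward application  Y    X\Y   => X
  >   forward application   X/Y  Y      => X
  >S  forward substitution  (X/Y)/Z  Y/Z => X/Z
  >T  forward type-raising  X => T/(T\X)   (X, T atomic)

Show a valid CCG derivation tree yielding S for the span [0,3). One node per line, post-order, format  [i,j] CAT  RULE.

[0,1] N  lex  "this"
[1,2] (S\N)/S  lex  "in"
[2,3] S  lex  "sent"
[1,3] S\N  >  k=2
[0,3] S  <  k=1

[0,3] S   <
  [0,1] "this" : N
  [1,3] S\N   >
    [1,2] "in" : (S\N)/S
    [2,3] "sent" : S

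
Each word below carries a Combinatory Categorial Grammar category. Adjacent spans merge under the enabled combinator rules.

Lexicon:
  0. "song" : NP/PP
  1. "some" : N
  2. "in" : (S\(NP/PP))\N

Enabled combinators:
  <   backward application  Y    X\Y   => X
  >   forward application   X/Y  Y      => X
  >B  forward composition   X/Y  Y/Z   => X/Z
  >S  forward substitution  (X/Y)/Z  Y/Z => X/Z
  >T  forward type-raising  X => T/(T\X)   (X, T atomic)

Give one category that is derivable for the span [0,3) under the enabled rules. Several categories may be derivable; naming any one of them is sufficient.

[0,3] S   <
  [0,1] "song" : NP/PP
  [1,3] S\(NP/PP)   <
    [1,2] "some" : N
    [2,3] "in" : (S\(NP/PP))\N

S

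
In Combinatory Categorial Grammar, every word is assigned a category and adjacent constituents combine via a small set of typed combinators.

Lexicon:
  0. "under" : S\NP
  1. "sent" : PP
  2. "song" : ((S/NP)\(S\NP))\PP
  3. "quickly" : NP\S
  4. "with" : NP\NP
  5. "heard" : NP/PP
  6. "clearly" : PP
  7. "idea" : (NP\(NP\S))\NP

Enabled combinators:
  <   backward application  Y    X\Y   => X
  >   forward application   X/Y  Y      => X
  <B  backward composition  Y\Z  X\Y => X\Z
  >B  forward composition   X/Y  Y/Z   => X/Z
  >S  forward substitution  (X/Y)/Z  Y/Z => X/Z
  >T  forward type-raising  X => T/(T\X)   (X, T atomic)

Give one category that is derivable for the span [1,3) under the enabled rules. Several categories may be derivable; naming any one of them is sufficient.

[0,8] S   >
  [0,3] S/NP   <
    [0,1] "under" : S\NP
    [1,3] (S/NP)\(S\NP)   <
      [1,2] "sent" : PP
      [2,3] "song" : ((S/NP)\(S\NP))\PP
  [3,8] NP   <
    [3,5] NP\S   <B
      [3,4] "quickly" : NP\S
      [4,5] "with" : NP\NP
    [5,8] NP\(NP\S)   <
      [5,7] NP   >
        [5,6] "heard" : NP/PP
        [6,7] "clearly" : PP
      [7,8] "idea" : (NP\(NP\S))\NP

(S/NP)\(S\NP)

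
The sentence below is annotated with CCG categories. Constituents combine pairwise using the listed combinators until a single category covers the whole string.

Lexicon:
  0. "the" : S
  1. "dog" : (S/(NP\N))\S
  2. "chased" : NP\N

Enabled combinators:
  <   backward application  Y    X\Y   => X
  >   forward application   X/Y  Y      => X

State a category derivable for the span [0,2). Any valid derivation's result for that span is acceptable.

[0,3] S   >
  [0,2] S/(NP\N)   <
    [0,1] "the" : S
    [1,2] "dog" : (S/(NP\N))\S
  [2,3] "chased" : NP\N

S/(NP\N)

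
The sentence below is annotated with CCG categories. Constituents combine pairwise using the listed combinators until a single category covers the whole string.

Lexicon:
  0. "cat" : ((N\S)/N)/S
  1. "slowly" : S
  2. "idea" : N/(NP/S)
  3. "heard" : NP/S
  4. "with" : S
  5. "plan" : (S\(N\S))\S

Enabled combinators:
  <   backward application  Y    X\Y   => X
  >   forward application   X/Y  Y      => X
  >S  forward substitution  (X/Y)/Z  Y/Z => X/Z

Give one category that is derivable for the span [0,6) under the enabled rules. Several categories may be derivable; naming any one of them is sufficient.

[0,6] S   <
  [0,4] N\S   >
    [0,2] (N\S)/N   >
      [0,1] "cat" : ((N\S)/N)/S
      [1,2] "slowly" : S
    [2,4] N   >
      [2,3] "idea" : N/(NP/S)
      [3,4] "heard" : NP/S
  [4,6] S\(N\S)   <
    [4,5] "with" : S
    [5,6] "plan" : (S\(N\S))\S

S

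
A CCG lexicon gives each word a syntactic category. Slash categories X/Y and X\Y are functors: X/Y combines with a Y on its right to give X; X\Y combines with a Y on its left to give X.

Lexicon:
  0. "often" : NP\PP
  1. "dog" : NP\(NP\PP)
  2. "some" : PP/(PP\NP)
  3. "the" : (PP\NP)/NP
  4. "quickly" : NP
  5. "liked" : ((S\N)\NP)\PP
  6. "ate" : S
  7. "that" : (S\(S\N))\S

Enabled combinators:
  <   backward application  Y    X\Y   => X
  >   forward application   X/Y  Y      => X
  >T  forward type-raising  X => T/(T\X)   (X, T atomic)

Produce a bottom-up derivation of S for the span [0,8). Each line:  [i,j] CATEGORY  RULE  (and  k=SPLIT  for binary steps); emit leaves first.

[0,1] NP\PP  lex  "often"
[1,2] NP\(NP\PP)  lex  "dog"
[0,2] NP  <  k=1
[2,3] PP/(PP\NP)  lex  "some"
[3,4] (PP\NP)/NP  lex  "the"
[4,5] NP  lex  "quickly"
[3,5] PP\NP  >  k=4
[2,5] PP  >  k=3
[5,6] ((S\N)\NP)\PP  lex  "liked"
[2,6] (S\N)\NP  <  k=5
[0,6] S\N  <  k=2
[6,7] S  lex  "ate"
[7,8] (S\(S\N))\S  lex  "that"
[6,8] S\(S\N)  <  k=7
[0,8] S  <  k=6

[0,8] S   <
  [0,6] S\N   <
    [0,2] NP   <
      [0,1] "often" : NP\PP
      [1,2] "dog" : NP\(NP\PP)
    [2,6] (S\N)\NP   <
      [2,5] PP   >
        [2,3] "some" : PP/(PP\NP)
        [3,5] PP\NP   >
          [3,4] "the" : (PP\NP)/NP
          [4,5] "quickly" : NP
      [5,6] "liked" : ((S\N)\NP)\PP
  [6,8] S\(S\N)   <
    [6,7] "ate" : S
    [7,8] "that" : (S\(S\N))\S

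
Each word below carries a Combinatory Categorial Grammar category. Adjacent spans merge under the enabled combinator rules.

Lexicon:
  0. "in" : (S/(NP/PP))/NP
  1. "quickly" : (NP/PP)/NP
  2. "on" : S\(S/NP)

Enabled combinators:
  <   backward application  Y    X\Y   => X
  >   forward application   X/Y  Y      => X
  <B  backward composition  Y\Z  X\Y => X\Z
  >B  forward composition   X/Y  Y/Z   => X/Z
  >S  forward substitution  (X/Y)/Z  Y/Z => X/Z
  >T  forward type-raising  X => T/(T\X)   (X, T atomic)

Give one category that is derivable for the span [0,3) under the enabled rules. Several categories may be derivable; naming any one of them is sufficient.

S

[0,3] S   <
  [0,2] S/NP   >S
    [0,1] "in" : (S/(NP/PP))/NP
    [1,2] "quickly" : (NP/PP)/NP
  [2,3] "on" : S\(S/NP)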